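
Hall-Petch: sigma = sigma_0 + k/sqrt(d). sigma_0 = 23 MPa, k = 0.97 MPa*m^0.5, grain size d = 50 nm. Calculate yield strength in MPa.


d = 50 nm = 5e-08 m
sqrt(d) = 0.0002236068
Hall-Petch contribution = k / sqrt(d) = 0.97 / 0.0002236068 = 4338.0 MPa
sigma = sigma_0 + k/sqrt(d) = 23 + 4338.0 = 4361.0 MPa

4361.0


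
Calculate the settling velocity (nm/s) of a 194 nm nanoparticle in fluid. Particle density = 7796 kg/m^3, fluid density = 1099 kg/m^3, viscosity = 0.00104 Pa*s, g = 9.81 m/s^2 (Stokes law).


Radius R = 194/2 nm = 9.7e-08 m
Density difference = 7796 - 1099 = 6697 kg/m^3
v = 2 * R^2 * (rho_p - rho_f) * g / (9 * eta)
v = 2 * (9.7e-08)^2 * 6697 * 9.81 / (9 * 0.00104)
v = 1.32083e-07 m/s = 132.083 nm/s

132.083


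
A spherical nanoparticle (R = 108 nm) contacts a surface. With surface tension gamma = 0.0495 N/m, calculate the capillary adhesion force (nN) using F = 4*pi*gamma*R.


Convert radius: R = 108 nm = 1.08e-07 m
F = 4 * pi * gamma * R
F = 4 * pi * 0.0495 * 1.08e-07
F = 6.71798e-08 N = 67.1798 nN

67.1798


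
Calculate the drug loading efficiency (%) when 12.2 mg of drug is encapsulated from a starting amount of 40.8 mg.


Drug loading efficiency = (drug loaded / drug initial) * 100
DLE = 12.2 / 40.8 * 100
DLE = 0.299 * 100
DLE = 29.9%

29.9


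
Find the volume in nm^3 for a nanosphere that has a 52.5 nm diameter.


Radius r = 52.5/2 = 26.25 nm
Volume V = (4/3) * pi * r^3
V = (4/3) * pi * (26.25)^3
V = 75766.38 nm^3

75766.38


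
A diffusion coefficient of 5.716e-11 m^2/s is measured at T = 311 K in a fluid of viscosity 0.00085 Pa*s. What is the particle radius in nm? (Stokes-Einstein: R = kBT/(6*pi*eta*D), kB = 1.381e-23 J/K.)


Stokes-Einstein: R = kB*T / (6*pi*eta*D)
R = 1.381e-23 * 311 / (6 * pi * 0.00085 * 5.716e-11)
R = 4.68966e-09 m = 4.69 nm

4.69


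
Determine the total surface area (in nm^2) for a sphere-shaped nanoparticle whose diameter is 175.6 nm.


Radius r = 175.6/2 = 87.8 nm
Surface area SA = 4 * pi * r^2
SA = 4 * pi * (87.8)^2
SA = 96872.14 nm^2

96872.14


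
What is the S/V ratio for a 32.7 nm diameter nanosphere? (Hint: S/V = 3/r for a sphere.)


Radius r = 32.7/2 = 16.35 nm
S/V = 3 / r = 3 / 16.35
S/V = 0.1835 nm^-1

0.1835


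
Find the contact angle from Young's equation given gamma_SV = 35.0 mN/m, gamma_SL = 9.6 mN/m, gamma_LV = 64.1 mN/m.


cos(theta) = (gamma_SV - gamma_SL) / gamma_LV
cos(theta) = (35.0 - 9.6) / 64.1
cos(theta) = 0.396256
theta = arccos(0.396256) = 66.66 degrees

66.66


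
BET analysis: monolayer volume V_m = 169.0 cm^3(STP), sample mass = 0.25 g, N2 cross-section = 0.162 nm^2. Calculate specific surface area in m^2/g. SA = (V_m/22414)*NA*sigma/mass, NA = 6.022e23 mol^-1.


Number of moles in monolayer = V_m / 22414 = 169.0 / 22414 = 0.00753993
Number of molecules = moles * NA = 0.00753993 * 6.022e23
SA = molecules * sigma / mass
SA = (169.0 / 22414) * 6.022e23 * 0.162e-18 / 0.25
SA = 2942.3 m^2/g

2942.3


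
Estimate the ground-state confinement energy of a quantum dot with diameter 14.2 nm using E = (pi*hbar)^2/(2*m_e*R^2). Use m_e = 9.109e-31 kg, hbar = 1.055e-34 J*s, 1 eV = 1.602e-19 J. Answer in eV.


Radius R = 14.2/2 = 7.1 nm = 7.1e-09 m
E = (pi * 1.055e-34)^2 / (2 * 9.109e-31 * (7.1e-09)^2)
E(J) = 1.19615e-21
E = E(J) / 1.602e-19 = 0.0075 eV

0.0075


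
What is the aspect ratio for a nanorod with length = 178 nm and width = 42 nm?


Aspect ratio AR = length / diameter
AR = 178 / 42
AR = 4.24

4.24


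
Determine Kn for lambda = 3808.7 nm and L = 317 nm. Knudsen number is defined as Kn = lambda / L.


Knudsen number Kn = lambda / L
Kn = 3808.7 / 317
Kn = 12.0148

12.0148


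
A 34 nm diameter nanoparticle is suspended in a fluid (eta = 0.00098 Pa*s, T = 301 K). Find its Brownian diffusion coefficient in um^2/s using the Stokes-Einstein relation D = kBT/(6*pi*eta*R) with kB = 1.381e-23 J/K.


Radius R = 34/2 = 17 nm = 1.7e-08 m
D = kB*T / (6*pi*eta*R)
D = 1.381e-23 * 301 / (6 * pi * 0.00098 * 1.7e-08)
D = 1.32368e-11 m^2/s = 13.237 um^2/s

13.237


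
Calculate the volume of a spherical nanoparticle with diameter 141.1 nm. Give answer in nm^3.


Radius r = 141.1/2 = 70.55 nm
Volume V = (4/3) * pi * r^3
V = (4/3) * pi * (70.55)^3
V = 1470888.2 nm^3

1470888.2


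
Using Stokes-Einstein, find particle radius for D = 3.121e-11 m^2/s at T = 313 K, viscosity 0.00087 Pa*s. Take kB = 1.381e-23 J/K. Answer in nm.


Stokes-Einstein: R = kB*T / (6*pi*eta*D)
R = 1.381e-23 * 313 / (6 * pi * 0.00087 * 3.121e-11)
R = 8.44547e-09 m = 8.45 nm

8.45


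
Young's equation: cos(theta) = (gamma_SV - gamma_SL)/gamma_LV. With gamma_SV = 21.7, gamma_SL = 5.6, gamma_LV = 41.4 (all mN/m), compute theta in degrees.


cos(theta) = (gamma_SV - gamma_SL) / gamma_LV
cos(theta) = (21.7 - 5.6) / 41.4
cos(theta) = 0.388889
theta = arccos(0.388889) = 67.11 degrees

67.11


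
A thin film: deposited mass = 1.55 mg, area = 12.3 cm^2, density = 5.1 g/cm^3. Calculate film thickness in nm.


Convert: m = 1.55 mg = 1.5500e-06 kg, A = 12.3 cm^2 = 1.2300e-03 m^2, rho = 5.1 g/cm^3 = 5100 kg/m^3
t = m / (A * rho)
t = 1.5500e-06 / (1.2300e-03 * 5100)
t = 2.4709e-07 m = 247.1 nm

247.1


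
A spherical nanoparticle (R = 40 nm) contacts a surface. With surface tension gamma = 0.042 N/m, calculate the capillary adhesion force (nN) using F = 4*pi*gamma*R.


Convert radius: R = 40 nm = 4e-08 m
F = 4 * pi * gamma * R
F = 4 * pi * 0.042 * 4e-08
F = 2.11115e-08 N = 21.1115 nN

21.1115


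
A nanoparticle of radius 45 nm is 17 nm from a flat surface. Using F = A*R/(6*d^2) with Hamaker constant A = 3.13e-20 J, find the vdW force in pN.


Convert to SI: R = 45 nm = 4.5e-08 m, d = 17 nm = 1.7e-08 m
F = A * R / (6 * d^2)
F = 3.13e-20 * 4.5e-08 / (6 * (1.7e-08)^2)
F = 8.12284e-13 N = 0.812 pN

0.812


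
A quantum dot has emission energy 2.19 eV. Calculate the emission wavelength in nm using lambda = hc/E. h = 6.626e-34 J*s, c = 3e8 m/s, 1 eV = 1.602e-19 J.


Convert energy: E = 2.19 eV = 2.19 * 1.602e-19 = 3.50838e-19 J
lambda = h*c / E = 6.626e-34 * 3e8 / 3.50838e-19
lambda = 5.66586e-07 m = 566.6 nm

566.6


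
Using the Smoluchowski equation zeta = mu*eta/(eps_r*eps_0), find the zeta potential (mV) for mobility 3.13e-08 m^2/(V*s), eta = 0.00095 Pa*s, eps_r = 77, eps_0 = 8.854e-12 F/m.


Smoluchowski equation: zeta = mu * eta / (eps_r * eps_0)
zeta = 3.13e-08 * 0.00095 / (77 * 8.854e-12)
zeta = 0.043615 V = 43.62 mV

43.62


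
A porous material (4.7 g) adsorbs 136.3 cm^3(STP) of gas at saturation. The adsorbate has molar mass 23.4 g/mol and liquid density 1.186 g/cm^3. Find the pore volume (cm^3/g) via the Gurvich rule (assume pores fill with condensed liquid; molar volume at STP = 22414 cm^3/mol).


Moles adsorbed n = V_ads / 22414 = 136.3 / 22414 = 6.081021e-03 mol
Liquid volume V_liq = n * M / rho_liq = 6.081021e-03 * 23.4 / 1.186 = 0.11998 cm^3
Specific pore volume V_pore = V_liq / m_sample = 0.11998 / 4.7
V_pore = 0.0255 cm^3/g

0.0255


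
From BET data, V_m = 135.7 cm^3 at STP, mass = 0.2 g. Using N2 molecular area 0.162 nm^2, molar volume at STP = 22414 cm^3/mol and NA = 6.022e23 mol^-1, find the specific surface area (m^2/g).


Number of moles in monolayer = V_m / 22414 = 135.7 / 22414 = 0.00605425
Number of molecules = moles * NA = 0.00605425 * 6.022e23
SA = molecules * sigma / mass
SA = (135.7 / 22414) * 6.022e23 * 0.162e-18 / 0.2
SA = 2953.2 m^2/g

2953.2


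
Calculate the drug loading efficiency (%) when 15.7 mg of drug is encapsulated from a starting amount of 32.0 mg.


Drug loading efficiency = (drug loaded / drug initial) * 100
DLE = 15.7 / 32.0 * 100
DLE = 0.4906 * 100
DLE = 49.06%

49.06


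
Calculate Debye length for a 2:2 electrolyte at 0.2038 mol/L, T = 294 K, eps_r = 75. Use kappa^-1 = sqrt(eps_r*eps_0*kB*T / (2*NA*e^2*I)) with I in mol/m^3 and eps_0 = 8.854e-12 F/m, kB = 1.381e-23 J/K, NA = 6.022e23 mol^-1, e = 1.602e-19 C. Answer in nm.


Ionic strength I = 0.2038 * 2^2 * 1000 = 815.2 mol/m^3
kappa^-1 = sqrt(75 * 8.854e-12 * 1.381e-23 * 294 / (2 * 6.022e23 * (1.602e-19)^2 * 815.2))
kappa^-1 = 0.327 nm

0.327


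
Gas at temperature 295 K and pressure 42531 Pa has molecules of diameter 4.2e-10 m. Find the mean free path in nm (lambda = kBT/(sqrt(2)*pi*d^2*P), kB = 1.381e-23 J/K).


Mean free path: lambda = kB*T / (sqrt(2) * pi * d^2 * P)
lambda = 1.381e-23 * 295 / (sqrt(2) * pi * (4.2e-10)^2 * 42531)
lambda = 1.22221e-07 m
lambda = 122.22 nm

122.22


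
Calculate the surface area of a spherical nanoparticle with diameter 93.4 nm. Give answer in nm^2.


Radius r = 93.4/2 = 46.7 nm
Surface area SA = 4 * pi * r^2
SA = 4 * pi * (46.7)^2
SA = 27405.87 nm^2

27405.87


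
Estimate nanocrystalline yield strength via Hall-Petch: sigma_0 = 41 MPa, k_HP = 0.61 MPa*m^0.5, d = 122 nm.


d = 122 nm = 1.22e-07 m
sqrt(d) = 0.000349285
Hall-Petch contribution = k / sqrt(d) = 0.61 / 0.000349285 = 1746.4 MPa
sigma = sigma_0 + k/sqrt(d) = 41 + 1746.4 = 1787.4 MPa

1787.4


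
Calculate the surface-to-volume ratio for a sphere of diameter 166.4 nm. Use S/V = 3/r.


Radius r = 166.4/2 = 83.2 nm
S/V = 3 / r = 3 / 83.2
S/V = 0.0361 nm^-1

0.0361


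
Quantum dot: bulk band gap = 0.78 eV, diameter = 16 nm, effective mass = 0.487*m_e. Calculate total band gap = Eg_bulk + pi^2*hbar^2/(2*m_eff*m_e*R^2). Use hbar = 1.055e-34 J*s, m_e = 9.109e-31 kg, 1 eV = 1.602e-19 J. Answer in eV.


Radius R = 16/2 nm = 8e-09 m
Confinement energy dE = pi^2 * hbar^2 / (2 * m_eff * m_e * R^2)
dE = pi^2 * (1.055e-34)^2 / (2 * 0.487 * 9.109e-31 * (8e-09)^2) J, divided by 1.602e-19 J/eV
dE = 0.0121 eV
Total band gap = E_g(bulk) + dE = 0.78 + 0.0121 = 0.7921 eV

0.7921


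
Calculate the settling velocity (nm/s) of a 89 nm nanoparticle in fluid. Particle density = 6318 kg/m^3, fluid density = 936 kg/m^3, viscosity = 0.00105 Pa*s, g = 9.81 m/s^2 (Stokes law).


Radius R = 89/2 nm = 4.45e-08 m
Density difference = 6318 - 936 = 5382 kg/m^3
v = 2 * R^2 * (rho_p - rho_f) * g / (9 * eta)
v = 2 * (4.45e-08)^2 * 5382 * 9.81 / (9 * 0.00105)
v = 2.21274e-08 m/s = 22.1274 nm/s

22.1274


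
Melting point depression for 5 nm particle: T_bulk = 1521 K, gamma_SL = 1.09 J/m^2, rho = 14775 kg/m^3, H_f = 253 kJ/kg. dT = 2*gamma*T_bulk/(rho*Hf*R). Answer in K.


Radius R = 5/2 = 2.5 nm = 2.5e-09 m
Convert H_f = 253 kJ/kg = 253000 J/kg
dT = 2 * gamma_SL * T_bulk / (rho * H_f * R)
dT = 2 * 1.09 * 1521 / (14775 * 253000 * 2.5e-09)
dT = 354.8 K

354.8


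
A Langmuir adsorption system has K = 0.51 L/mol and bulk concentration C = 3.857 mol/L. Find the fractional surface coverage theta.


Langmuir isotherm: theta = K*C / (1 + K*C)
K*C = 0.51 * 3.857 = 1.96707
theta = 1.96707 / (1 + 1.96707) = 1.96707 / 2.96707
theta = 0.663

0.663


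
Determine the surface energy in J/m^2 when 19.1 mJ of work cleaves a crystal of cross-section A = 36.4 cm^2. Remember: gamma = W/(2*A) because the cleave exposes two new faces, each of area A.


Convert: A = 36.4 cm^2 = 0.00364 m^2, W = 19.1 mJ = 0.0191 J
Cleaving exposes two faces of area A, so total new surface = 2*A and gamma = W / (2*A)
gamma = 0.0191 / (2 * 0.00364)
gamma = 2.624 J/m^2

2.624


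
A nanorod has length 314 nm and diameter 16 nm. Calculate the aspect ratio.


Aspect ratio AR = length / diameter
AR = 314 / 16
AR = 19.62

19.62


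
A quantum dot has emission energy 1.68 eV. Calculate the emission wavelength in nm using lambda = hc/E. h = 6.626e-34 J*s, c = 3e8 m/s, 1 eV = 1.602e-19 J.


Convert energy: E = 1.68 eV = 1.68 * 1.602e-19 = 2.69136e-19 J
lambda = h*c / E = 6.626e-34 * 3e8 / 2.69136e-19
lambda = 7.38586e-07 m = 738.6 nm

738.6


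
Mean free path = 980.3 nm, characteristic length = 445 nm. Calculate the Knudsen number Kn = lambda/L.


Knudsen number Kn = lambda / L
Kn = 980.3 / 445
Kn = 2.2029

2.2029


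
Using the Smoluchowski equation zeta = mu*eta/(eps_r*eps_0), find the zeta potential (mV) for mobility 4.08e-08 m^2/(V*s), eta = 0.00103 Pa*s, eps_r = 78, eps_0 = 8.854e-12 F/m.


Smoluchowski equation: zeta = mu * eta / (eps_r * eps_0)
zeta = 4.08e-08 * 0.00103 / (78 * 8.854e-12)
zeta = 0.06085 V = 60.85 mV

60.85


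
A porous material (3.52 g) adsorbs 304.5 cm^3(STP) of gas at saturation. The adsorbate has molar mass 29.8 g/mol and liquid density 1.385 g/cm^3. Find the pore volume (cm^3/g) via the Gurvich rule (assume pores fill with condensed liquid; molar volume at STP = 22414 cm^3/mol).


Moles adsorbed n = V_ads / 22414 = 304.5 / 22414 = 1.358526e-02 mol
Liquid volume V_liq = n * M / rho_liq = 1.358526e-02 * 29.8 / 1.385 = 0.29230 cm^3
Specific pore volume V_pore = V_liq / m_sample = 0.29230 / 3.52
V_pore = 0.083 cm^3/g

0.083


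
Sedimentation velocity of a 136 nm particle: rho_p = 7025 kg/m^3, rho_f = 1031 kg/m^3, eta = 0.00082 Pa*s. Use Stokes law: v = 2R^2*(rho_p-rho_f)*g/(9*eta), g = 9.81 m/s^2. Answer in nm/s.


Radius R = 136/2 nm = 6.8e-08 m
Density difference = 7025 - 1031 = 5994 kg/m^3
v = 2 * R^2 * (rho_p - rho_f) * g / (9 * eta)
v = 2 * (6.8e-08)^2 * 5994 * 9.81 / (9 * 0.00082)
v = 7.36847e-08 m/s = 73.6847 nm/s

73.6847


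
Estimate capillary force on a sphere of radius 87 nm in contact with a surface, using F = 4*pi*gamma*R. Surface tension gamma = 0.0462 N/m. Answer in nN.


Convert radius: R = 87 nm = 8.7e-08 m
F = 4 * pi * gamma * R
F = 4 * pi * 0.0462 * 8.7e-08
F = 5.05093e-08 N = 50.5093 nN

50.5093


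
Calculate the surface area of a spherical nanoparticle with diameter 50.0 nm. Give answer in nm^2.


Radius r = 50.0/2 = 25 nm
Surface area SA = 4 * pi * r^2
SA = 4 * pi * (25)^2
SA = 7853.98 nm^2

7853.98


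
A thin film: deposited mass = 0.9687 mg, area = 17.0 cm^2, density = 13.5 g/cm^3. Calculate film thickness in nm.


Convert: m = 0.9687 mg = 9.6870e-07 kg, A = 17.0 cm^2 = 1.7000e-03 m^2, rho = 13.5 g/cm^3 = 13500 kg/m^3
t = m / (A * rho)
t = 9.6870e-07 / (1.7000e-03 * 13500)
t = 4.2209e-08 m = 42.2 nm

42.2


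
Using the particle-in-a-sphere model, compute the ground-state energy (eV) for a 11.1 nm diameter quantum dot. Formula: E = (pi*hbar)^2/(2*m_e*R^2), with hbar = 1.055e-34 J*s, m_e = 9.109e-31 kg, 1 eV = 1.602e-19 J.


Radius R = 11.1/2 = 5.55 nm = 5.55e-09 m
E = (pi * 1.055e-34)^2 / (2 * 9.109e-31 * (5.55e-09)^2)
E(J) = 1.95757e-21
E = E(J) / 1.602e-19 = 0.0122 eV

0.0122


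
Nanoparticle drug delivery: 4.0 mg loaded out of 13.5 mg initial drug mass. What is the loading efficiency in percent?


Drug loading efficiency = (drug loaded / drug initial) * 100
DLE = 4.0 / 13.5 * 100
DLE = 0.2963 * 100
DLE = 29.63%

29.63


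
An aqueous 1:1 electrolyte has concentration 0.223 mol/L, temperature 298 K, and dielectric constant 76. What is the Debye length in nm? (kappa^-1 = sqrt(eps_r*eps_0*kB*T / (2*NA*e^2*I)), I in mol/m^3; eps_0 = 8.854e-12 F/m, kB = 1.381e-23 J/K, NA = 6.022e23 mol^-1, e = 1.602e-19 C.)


Ionic strength I = 0.223 * 1^2 * 1000 = 223 mol/m^3
kappa^-1 = sqrt(76 * 8.854e-12 * 1.381e-23 * 298 / (2 * 6.022e23 * (1.602e-19)^2 * 223))
kappa^-1 = 0.634 nm

0.634


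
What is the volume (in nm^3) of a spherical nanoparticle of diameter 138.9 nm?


Radius r = 138.9/2 = 69.45 nm
Volume V = (4/3) * pi * r^3
V = (4/3) * pi * (69.45)^3
V = 1403154.07 nm^3

1403154.07


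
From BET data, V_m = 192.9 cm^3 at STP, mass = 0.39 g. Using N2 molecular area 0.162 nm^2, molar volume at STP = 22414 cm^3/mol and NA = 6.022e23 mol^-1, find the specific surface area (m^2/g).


Number of moles in monolayer = V_m / 22414 = 192.9 / 22414 = 0.00860623
Number of molecules = moles * NA = 0.00860623 * 6.022e23
SA = molecules * sigma / mass
SA = (192.9 / 22414) * 6.022e23 * 0.162e-18 / 0.39
SA = 2152.8 m^2/g

2152.8


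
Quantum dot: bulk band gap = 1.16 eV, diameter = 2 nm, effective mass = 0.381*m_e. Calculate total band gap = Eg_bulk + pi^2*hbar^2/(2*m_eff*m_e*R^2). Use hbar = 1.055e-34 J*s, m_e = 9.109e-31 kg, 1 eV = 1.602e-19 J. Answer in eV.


Radius R = 2/2 nm = 1e-09 m
Confinement energy dE = pi^2 * hbar^2 / (2 * m_eff * m_e * R^2)
dE = pi^2 * (1.055e-34)^2 / (2 * 0.381 * 9.109e-31 * (1e-09)^2) J, divided by 1.602e-19 J/eV
dE = 0.9879 eV
Total band gap = E_g(bulk) + dE = 1.16 + 0.9879 = 2.1479 eV

2.1479


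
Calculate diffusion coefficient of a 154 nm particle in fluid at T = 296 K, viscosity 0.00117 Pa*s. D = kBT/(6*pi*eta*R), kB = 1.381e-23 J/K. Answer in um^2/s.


Radius R = 154/2 = 77 nm = 7.7e-08 m
D = kB*T / (6*pi*eta*R)
D = 1.381e-23 * 296 / (6 * pi * 0.00117 * 7.7e-08)
D = 2.40718e-12 m^2/s = 2.407 um^2/s

2.407


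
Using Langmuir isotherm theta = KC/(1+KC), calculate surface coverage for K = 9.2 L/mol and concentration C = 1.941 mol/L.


Langmuir isotherm: theta = K*C / (1 + K*C)
K*C = 9.2 * 1.941 = 17.8572
theta = 17.8572 / (1 + 17.8572) = 17.8572 / 18.8572
theta = 0.947

0.947


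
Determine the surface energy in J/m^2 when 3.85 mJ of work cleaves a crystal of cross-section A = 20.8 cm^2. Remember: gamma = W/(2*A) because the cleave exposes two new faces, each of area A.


Convert: A = 20.8 cm^2 = 0.00208 m^2, W = 3.85 mJ = 0.00385 J
Cleaving exposes two faces of area A, so total new surface = 2*A and gamma = W / (2*A)
gamma = 0.00385 / (2 * 0.00208)
gamma = 0.925 J/m^2

0.925


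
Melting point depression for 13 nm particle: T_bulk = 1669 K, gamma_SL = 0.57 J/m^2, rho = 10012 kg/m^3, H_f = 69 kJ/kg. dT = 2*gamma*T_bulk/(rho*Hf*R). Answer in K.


Radius R = 13/2 = 6.5 nm = 6.5e-09 m
Convert H_f = 69 kJ/kg = 69000 J/kg
dT = 2 * gamma_SL * T_bulk / (rho * H_f * R)
dT = 2 * 0.57 * 1669 / (10012 * 69000 * 6.5e-09)
dT = 423.7 K

423.7


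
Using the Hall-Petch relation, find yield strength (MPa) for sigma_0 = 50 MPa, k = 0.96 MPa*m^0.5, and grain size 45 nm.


d = 45 nm = 4.5e-08 m
sqrt(d) = 0.000212132
Hall-Petch contribution = k / sqrt(d) = 0.96 / 0.000212132 = 4525.5 MPa
sigma = sigma_0 + k/sqrt(d) = 50 + 4525.5 = 4575.5 MPa

4575.5


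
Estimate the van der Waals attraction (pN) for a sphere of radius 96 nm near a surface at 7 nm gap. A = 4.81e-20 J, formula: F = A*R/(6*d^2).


Convert to SI: R = 96 nm = 9.6e-08 m, d = 7 nm = 7e-09 m
F = A * R / (6 * d^2)
F = 4.81e-20 * 9.6e-08 / (6 * (7e-09)^2)
F = 1.57061e-11 N = 15.706 pN

15.706


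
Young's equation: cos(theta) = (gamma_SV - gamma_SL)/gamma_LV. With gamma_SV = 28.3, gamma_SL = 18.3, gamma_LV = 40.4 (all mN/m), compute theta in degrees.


cos(theta) = (gamma_SV - gamma_SL) / gamma_LV
cos(theta) = (28.3 - 18.3) / 40.4
cos(theta) = 0.247525
theta = arccos(0.247525) = 75.67 degrees

75.67


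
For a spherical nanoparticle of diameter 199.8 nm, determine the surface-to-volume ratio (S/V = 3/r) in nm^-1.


Radius r = 199.8/2 = 99.9 nm
S/V = 3 / r = 3 / 99.9
S/V = 0.03 nm^-1

0.03


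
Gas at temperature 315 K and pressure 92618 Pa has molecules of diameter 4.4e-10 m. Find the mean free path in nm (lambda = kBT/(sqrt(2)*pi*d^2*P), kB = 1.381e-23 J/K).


Mean free path: lambda = kB*T / (sqrt(2) * pi * d^2 * P)
lambda = 1.381e-23 * 315 / (sqrt(2) * pi * (4.4e-10)^2 * 92618)
lambda = 5.46058e-08 m
lambda = 54.61 nm

54.61


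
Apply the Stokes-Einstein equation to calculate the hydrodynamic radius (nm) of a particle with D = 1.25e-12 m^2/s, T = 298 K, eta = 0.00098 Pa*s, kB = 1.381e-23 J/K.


Stokes-Einstein: R = kB*T / (6*pi*eta*D)
R = 1.381e-23 * 298 / (6 * pi * 0.00098 * 1.25e-12)
R = 1.78227e-07 m = 178.23 nm

178.23


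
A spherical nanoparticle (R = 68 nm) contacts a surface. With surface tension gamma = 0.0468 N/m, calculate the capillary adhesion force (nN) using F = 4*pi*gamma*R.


Convert radius: R = 68 nm = 6.8e-08 m
F = 4 * pi * gamma * R
F = 4 * pi * 0.0468 * 6.8e-08
F = 3.99912e-08 N = 39.9912 nN

39.9912


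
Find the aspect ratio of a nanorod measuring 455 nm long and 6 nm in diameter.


Aspect ratio AR = length / diameter
AR = 455 / 6
AR = 75.83

75.83


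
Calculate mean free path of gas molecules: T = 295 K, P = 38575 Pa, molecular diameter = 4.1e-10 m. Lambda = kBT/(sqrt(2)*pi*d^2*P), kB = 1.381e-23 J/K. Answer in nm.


Mean free path: lambda = kB*T / (sqrt(2) * pi * d^2 * P)
lambda = 1.381e-23 * 295 / (sqrt(2) * pi * (4.1e-10)^2 * 38575)
lambda = 1.41409e-07 m
lambda = 141.41 nm

141.41


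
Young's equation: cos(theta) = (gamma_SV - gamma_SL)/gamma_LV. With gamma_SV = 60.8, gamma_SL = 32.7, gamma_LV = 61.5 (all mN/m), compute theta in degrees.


cos(theta) = (gamma_SV - gamma_SL) / gamma_LV
cos(theta) = (60.8 - 32.7) / 61.5
cos(theta) = 0.456911
theta = arccos(0.456911) = 62.81 degrees

62.81


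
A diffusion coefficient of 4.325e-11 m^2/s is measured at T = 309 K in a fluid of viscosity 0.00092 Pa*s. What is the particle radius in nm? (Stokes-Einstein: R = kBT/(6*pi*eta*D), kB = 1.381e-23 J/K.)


Stokes-Einstein: R = kB*T / (6*pi*eta*D)
R = 1.381e-23 * 309 / (6 * pi * 0.00092 * 4.325e-11)
R = 5.68954e-09 m = 5.69 nm

5.69


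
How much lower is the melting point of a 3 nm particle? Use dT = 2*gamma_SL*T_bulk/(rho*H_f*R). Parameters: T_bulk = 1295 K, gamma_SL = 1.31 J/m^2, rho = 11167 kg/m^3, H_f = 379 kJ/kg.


Radius R = 3/2 = 1.5 nm = 1.5e-09 m
Convert H_f = 379 kJ/kg = 379000 J/kg
dT = 2 * gamma_SL * T_bulk / (rho * H_f * R)
dT = 2 * 1.31 * 1295 / (11167 * 379000 * 1.5e-09)
dT = 534.4 K

534.4


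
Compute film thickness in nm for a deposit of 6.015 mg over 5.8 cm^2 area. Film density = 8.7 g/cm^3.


Convert: m = 6.015 mg = 6.0150e-06 kg, A = 5.8 cm^2 = 5.8000e-04 m^2, rho = 8.7 g/cm^3 = 8700 kg/m^3
t = m / (A * rho)
t = 6.0150e-06 / (5.8000e-04 * 8700)
t = 1.1920e-06 m = 1192.0 nm

1192.0


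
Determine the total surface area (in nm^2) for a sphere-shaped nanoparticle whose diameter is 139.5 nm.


Radius r = 139.5/2 = 69.75 nm
Surface area SA = 4 * pi * r^2
SA = 4 * pi * (69.75)^2
SA = 61136.18 nm^2

61136.18


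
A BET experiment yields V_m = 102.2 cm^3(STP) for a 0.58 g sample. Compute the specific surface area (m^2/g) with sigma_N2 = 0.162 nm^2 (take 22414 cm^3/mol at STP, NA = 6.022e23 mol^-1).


Number of moles in monolayer = V_m / 22414 = 102.2 / 22414 = 0.00455965
Number of molecules = moles * NA = 0.00455965 * 6.022e23
SA = molecules * sigma / mass
SA = (102.2 / 22414) * 6.022e23 * 0.162e-18 / 0.58
SA = 766.9 m^2/g

766.9


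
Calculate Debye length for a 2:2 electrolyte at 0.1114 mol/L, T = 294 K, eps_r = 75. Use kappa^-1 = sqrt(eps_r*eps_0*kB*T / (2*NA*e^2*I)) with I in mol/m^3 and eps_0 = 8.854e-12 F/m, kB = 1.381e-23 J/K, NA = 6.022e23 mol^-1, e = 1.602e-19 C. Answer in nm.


Ionic strength I = 0.1114 * 2^2 * 1000 = 445.6 mol/m^3
kappa^-1 = sqrt(75 * 8.854e-12 * 1.381e-23 * 294 / (2 * 6.022e23 * (1.602e-19)^2 * 445.6))
kappa^-1 = 0.442 nm

0.442


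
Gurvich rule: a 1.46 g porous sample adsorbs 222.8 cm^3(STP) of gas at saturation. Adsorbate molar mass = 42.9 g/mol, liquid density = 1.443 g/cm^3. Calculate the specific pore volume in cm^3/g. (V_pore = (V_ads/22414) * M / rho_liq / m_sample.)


Moles adsorbed n = V_ads / 22414 = 222.8 / 22414 = 9.940216e-03 mol
Liquid volume V_liq = n * M / rho_liq = 9.940216e-03 * 42.9 / 1.443 = 0.29552 cm^3
Specific pore volume V_pore = V_liq / m_sample = 0.29552 / 1.46
V_pore = 0.2024 cm^3/g

0.2024


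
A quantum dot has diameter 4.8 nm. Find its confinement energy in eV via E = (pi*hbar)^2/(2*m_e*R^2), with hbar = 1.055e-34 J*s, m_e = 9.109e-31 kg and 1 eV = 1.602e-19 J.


Radius R = 4.8/2 = 2.4 nm = 2.4e-09 m
E = (pi * 1.055e-34)^2 / (2 * 9.109e-31 * (2.4e-09)^2)
E(J) = 1.04684e-20
E = E(J) / 1.602e-19 = 0.0653 eV

0.0653


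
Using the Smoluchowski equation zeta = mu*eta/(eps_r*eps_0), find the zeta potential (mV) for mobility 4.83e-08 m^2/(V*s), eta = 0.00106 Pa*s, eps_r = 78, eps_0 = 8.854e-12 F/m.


Smoluchowski equation: zeta = mu * eta / (eps_r * eps_0)
zeta = 4.83e-08 * 0.00106 / (78 * 8.854e-12)
zeta = 0.074134 V = 74.13 mV

74.13


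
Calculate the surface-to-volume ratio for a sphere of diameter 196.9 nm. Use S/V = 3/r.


Radius r = 196.9/2 = 98.45 nm
S/V = 3 / r = 3 / 98.45
S/V = 0.0305 nm^-1

0.0305


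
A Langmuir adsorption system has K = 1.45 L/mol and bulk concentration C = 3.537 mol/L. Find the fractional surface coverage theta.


Langmuir isotherm: theta = K*C / (1 + K*C)
K*C = 1.45 * 3.537 = 5.12865
theta = 5.12865 / (1 + 5.12865) = 5.12865 / 6.12865
theta = 0.8368

0.8368


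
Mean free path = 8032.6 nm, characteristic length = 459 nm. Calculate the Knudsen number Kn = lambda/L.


Knudsen number Kn = lambda / L
Kn = 8032.6 / 459
Kn = 17.5002

17.5002


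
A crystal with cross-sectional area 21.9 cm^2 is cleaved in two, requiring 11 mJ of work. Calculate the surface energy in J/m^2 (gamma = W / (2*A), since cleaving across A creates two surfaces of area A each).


Convert: A = 21.9 cm^2 = 0.00219 m^2, W = 11 mJ = 0.011 J
Cleaving exposes two faces of area A, so total new surface = 2*A and gamma = W / (2*A)
gamma = 0.011 / (2 * 0.00219)
gamma = 2.511 J/m^2

2.511


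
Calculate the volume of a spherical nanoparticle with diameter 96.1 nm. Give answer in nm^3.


Radius r = 96.1/2 = 48.05 nm
Volume V = (4/3) * pi * r^3
V = (4/3) * pi * (48.05)^3
V = 464695.84 nm^3

464695.84


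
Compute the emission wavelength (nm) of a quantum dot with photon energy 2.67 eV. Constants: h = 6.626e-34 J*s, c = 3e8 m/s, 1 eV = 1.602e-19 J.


Convert energy: E = 2.67 eV = 2.67 * 1.602e-19 = 4.27734e-19 J
lambda = h*c / E = 6.626e-34 * 3e8 / 4.27734e-19
lambda = 4.64728e-07 m = 464.7 nm

464.7


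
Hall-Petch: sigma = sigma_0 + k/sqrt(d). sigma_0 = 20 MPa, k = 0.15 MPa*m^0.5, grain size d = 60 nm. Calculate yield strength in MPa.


d = 60 nm = 6e-08 m
sqrt(d) = 0.000244949
Hall-Petch contribution = k / sqrt(d) = 0.15 / 0.000244949 = 612.4 MPa
sigma = sigma_0 + k/sqrt(d) = 20 + 612.4 = 632.4 MPa

632.4


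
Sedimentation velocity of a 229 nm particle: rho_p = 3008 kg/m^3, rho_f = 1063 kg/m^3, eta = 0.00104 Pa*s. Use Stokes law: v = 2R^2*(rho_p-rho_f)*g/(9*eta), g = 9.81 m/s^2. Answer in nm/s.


Radius R = 229/2 nm = 1.145e-07 m
Density difference = 3008 - 1063 = 1945 kg/m^3
v = 2 * R^2 * (rho_p - rho_f) * g / (9 * eta)
v = 2 * (1.145e-07)^2 * 1945 * 9.81 / (9 * 0.00104)
v = 5.34507e-08 m/s = 53.4507 nm/s

53.4507


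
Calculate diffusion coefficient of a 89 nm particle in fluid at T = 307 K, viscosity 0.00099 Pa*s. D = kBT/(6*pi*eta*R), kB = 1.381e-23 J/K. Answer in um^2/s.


Radius R = 89/2 = 44.5 nm = 4.45e-08 m
D = kB*T / (6*pi*eta*R)
D = 1.381e-23 * 307 / (6 * pi * 0.00099 * 4.45e-08)
D = 5.10547e-12 m^2/s = 5.105 um^2/s

5.105


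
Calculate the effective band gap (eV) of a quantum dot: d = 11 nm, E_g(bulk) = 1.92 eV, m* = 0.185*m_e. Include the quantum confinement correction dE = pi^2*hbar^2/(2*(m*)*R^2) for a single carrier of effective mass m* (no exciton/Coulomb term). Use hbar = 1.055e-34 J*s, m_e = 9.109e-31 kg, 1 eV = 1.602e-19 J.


Radius R = 11/2 nm = 5.5e-09 m
Confinement energy dE = pi^2 * hbar^2 / (2 * m_eff * m_e * R^2)
dE = pi^2 * (1.055e-34)^2 / (2 * 0.185 * 9.109e-31 * (5.5e-09)^2) J, divided by 1.602e-19 J/eV
dE = 0.0673 eV
Total band gap = E_g(bulk) + dE = 1.92 + 0.0673 = 1.9873 eV

1.9873


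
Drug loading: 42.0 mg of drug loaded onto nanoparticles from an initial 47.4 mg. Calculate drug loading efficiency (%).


Drug loading efficiency = (drug loaded / drug initial) * 100
DLE = 42.0 / 47.4 * 100
DLE = 0.8861 * 100
DLE = 88.61%

88.61


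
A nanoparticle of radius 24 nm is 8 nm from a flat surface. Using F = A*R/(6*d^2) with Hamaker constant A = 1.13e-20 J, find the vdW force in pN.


Convert to SI: R = 24 nm = 2.4e-08 m, d = 8 nm = 8e-09 m
F = A * R / (6 * d^2)
F = 1.13e-20 * 2.4e-08 / (6 * (8e-09)^2)
F = 7.0625e-13 N = 0.706 pN

0.706


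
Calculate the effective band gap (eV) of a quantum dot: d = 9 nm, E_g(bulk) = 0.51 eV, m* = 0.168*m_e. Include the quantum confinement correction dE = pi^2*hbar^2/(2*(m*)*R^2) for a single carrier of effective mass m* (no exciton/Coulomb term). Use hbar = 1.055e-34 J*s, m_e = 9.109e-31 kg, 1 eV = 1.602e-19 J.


Radius R = 9/2 nm = 4.5e-09 m
Confinement energy dE = pi^2 * hbar^2 / (2 * m_eff * m_e * R^2)
dE = pi^2 * (1.055e-34)^2 / (2 * 0.168 * 9.109e-31 * (4.5e-09)^2) J, divided by 1.602e-19 J/eV
dE = 0.1106 eV
Total band gap = E_g(bulk) + dE = 0.51 + 0.1106 = 0.6206 eV

0.6206


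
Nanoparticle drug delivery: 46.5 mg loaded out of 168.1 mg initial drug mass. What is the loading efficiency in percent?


Drug loading efficiency = (drug loaded / drug initial) * 100
DLE = 46.5 / 168.1 * 100
DLE = 0.2766 * 100
DLE = 27.66%

27.66


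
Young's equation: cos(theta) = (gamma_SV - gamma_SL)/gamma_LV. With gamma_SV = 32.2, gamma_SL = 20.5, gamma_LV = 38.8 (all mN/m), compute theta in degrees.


cos(theta) = (gamma_SV - gamma_SL) / gamma_LV
cos(theta) = (32.2 - 20.5) / 38.8
cos(theta) = 0.301546
theta = arccos(0.301546) = 72.45 degrees

72.45


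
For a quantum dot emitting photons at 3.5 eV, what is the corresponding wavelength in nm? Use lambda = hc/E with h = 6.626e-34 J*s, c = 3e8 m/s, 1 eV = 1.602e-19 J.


Convert energy: E = 3.5 eV = 3.5 * 1.602e-19 = 5.607e-19 J
lambda = h*c / E = 6.626e-34 * 3e8 / 5.607e-19
lambda = 3.54521e-07 m = 354.5 nm

354.5


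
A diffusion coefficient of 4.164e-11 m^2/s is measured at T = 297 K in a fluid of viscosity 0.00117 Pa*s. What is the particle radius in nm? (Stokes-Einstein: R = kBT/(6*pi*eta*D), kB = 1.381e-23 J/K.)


Stokes-Einstein: R = kB*T / (6*pi*eta*D)
R = 1.381e-23 * 297 / (6 * pi * 0.00117 * 4.164e-11)
R = 4.46635e-09 m = 4.47 nm

4.47


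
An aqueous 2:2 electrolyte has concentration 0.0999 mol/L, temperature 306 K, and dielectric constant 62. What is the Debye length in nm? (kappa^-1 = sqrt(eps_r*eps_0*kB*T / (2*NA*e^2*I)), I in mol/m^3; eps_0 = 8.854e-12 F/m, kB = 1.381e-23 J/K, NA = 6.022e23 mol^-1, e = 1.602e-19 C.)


Ionic strength I = 0.0999 * 2^2 * 1000 = 399.6 mol/m^3
kappa^-1 = sqrt(62 * 8.854e-12 * 1.381e-23 * 306 / (2 * 6.022e23 * (1.602e-19)^2 * 399.6))
kappa^-1 = 0.433 nm

0.433


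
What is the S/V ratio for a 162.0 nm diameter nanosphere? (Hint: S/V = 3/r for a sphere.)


Radius r = 162.0/2 = 81 nm
S/V = 3 / r = 3 / 81
S/V = 0.037 nm^-1

0.037


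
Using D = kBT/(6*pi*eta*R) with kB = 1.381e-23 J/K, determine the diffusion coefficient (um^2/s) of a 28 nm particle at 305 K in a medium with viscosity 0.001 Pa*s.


Radius R = 28/2 = 14 nm = 1.4e-08 m
D = kB*T / (6*pi*eta*R)
D = 1.381e-23 * 305 / (6 * pi * 0.001 * 1.4e-08)
D = 1.59612e-11 m^2/s = 15.961 um^2/s

15.961


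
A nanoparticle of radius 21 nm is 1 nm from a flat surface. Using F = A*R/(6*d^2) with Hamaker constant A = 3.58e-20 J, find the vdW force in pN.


Convert to SI: R = 21 nm = 2.1e-08 m, d = 1 nm = 1e-09 m
F = A * R / (6 * d^2)
F = 3.58e-20 * 2.1e-08 / (6 * (1e-09)^2)
F = 1.253e-10 N = 125.3 pN

125.3


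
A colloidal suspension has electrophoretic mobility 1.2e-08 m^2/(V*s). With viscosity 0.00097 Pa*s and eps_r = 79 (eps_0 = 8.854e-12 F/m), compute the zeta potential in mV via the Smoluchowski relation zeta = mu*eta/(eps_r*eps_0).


Smoluchowski equation: zeta = mu * eta / (eps_r * eps_0)
zeta = 1.2e-08 * 0.00097 / (79 * 8.854e-12)
zeta = 0.016641 V = 16.64 mV

16.64


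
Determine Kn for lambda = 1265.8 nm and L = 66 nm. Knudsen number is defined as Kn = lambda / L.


Knudsen number Kn = lambda / L
Kn = 1265.8 / 66
Kn = 19.1788

19.1788


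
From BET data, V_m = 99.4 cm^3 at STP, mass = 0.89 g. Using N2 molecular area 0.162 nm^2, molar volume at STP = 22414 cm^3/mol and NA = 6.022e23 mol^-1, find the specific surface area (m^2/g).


Number of moles in monolayer = V_m / 22414 = 99.4 / 22414 = 0.00443473
Number of molecules = moles * NA = 0.00443473 * 6.022e23
SA = molecules * sigma / mass
SA = (99.4 / 22414) * 6.022e23 * 0.162e-18 / 0.89
SA = 486.1 m^2/g

486.1


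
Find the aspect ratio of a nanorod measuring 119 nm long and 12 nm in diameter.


Aspect ratio AR = length / diameter
AR = 119 / 12
AR = 9.92

9.92


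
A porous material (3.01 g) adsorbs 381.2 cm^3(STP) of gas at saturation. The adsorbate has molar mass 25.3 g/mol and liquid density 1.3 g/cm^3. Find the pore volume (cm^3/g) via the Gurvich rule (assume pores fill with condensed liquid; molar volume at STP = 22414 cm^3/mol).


Moles adsorbed n = V_ads / 22414 = 381.2 / 22414 = 1.700723e-02 mol
Liquid volume V_liq = n * M / rho_liq = 1.700723e-02 * 25.3 / 1.3 = 0.33099 cm^3
Specific pore volume V_pore = V_liq / m_sample = 0.33099 / 3.01
V_pore = 0.11 cm^3/g

0.11


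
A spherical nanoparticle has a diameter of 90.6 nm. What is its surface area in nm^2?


Radius r = 90.6/2 = 45.3 nm
Surface area SA = 4 * pi * r^2
SA = 4 * pi * (45.3)^2
SA = 25787.32 nm^2

25787.32


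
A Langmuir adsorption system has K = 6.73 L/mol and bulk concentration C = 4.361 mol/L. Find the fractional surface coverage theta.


Langmuir isotherm: theta = K*C / (1 + K*C)
K*C = 6.73 * 4.361 = 29.34953
theta = 29.34953 / (1 + 29.34953) = 29.34953 / 30.34953
theta = 0.9671

0.9671


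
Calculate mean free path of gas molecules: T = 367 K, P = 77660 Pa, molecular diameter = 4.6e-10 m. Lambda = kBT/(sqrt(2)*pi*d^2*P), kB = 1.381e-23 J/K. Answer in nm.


Mean free path: lambda = kB*T / (sqrt(2) * pi * d^2 * P)
lambda = 1.381e-23 * 367 / (sqrt(2) * pi * (4.6e-10)^2 * 77660)
lambda = 6.94196e-08 m
lambda = 69.42 nm

69.42


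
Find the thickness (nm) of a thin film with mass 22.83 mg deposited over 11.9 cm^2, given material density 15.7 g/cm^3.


Convert: m = 22.83 mg = 2.2830e-05 kg, A = 11.9 cm^2 = 1.1900e-03 m^2, rho = 15.7 g/cm^3 = 15700 kg/m^3
t = m / (A * rho)
t = 2.2830e-05 / (1.1900e-03 * 15700)
t = 1.2220e-06 m = 1222.0 nm

1222.0


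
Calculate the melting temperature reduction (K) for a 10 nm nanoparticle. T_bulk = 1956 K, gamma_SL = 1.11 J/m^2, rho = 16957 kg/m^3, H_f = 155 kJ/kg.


Radius R = 10/2 = 5 nm = 5e-09 m
Convert H_f = 155 kJ/kg = 155000 J/kg
dT = 2 * gamma_SL * T_bulk / (rho * H_f * R)
dT = 2 * 1.11 * 1956 / (16957 * 155000 * 5e-09)
dT = 330.4 K

330.4


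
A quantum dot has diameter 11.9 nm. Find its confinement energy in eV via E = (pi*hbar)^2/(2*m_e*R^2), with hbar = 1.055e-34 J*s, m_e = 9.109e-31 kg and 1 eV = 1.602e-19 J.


Radius R = 11.9/2 = 5.95 nm = 5.95e-09 m
E = (pi * 1.055e-34)^2 / (2 * 9.109e-31 * (5.95e-09)^2)
E(J) = 1.70322e-21
E = E(J) / 1.602e-19 = 0.0106 eV

0.0106


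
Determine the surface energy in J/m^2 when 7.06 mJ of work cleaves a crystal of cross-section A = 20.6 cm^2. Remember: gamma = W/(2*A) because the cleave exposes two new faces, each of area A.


Convert: A = 20.6 cm^2 = 0.00206 m^2, W = 7.06 mJ = 0.00706 J
Cleaving exposes two faces of area A, so total new surface = 2*A and gamma = W / (2*A)
gamma = 0.00706 / (2 * 0.00206)
gamma = 1.714 J/m^2

1.714


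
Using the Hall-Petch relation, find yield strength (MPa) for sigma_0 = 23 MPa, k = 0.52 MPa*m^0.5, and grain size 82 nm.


d = 82 nm = 8.2e-08 m
sqrt(d) = 0.0002863564
Hall-Petch contribution = k / sqrt(d) = 0.52 / 0.0002863564 = 1815.9 MPa
sigma = sigma_0 + k/sqrt(d) = 23 + 1815.9 = 1838.9 MPa

1838.9


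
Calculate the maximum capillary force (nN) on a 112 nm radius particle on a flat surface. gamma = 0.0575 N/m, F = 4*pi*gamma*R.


Convert radius: R = 112 nm = 1.12e-07 m
F = 4 * pi * gamma * R
F = 4 * pi * 0.0575 * 1.12e-07
F = 8.09274e-08 N = 80.9274 nN

80.9274


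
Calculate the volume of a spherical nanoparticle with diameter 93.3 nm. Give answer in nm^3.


Radius r = 93.3/2 = 46.65 nm
Volume V = (4/3) * pi * r^3
V = (4/3) * pi * (46.65)^3
V = 425249.25 nm^3

425249.25


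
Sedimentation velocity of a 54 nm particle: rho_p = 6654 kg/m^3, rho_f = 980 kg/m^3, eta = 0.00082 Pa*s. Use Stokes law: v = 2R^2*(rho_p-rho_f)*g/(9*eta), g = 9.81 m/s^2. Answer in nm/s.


Radius R = 54/2 nm = 2.7e-08 m
Density difference = 6654 - 980 = 5674 kg/m^3
v = 2 * R^2 * (rho_p - rho_f) * g / (9 * eta)
v = 2 * (2.7e-08)^2 * 5674 * 9.81 / (9 * 0.00082)
v = 1.09966e-08 m/s = 10.9966 nm/s

10.9966


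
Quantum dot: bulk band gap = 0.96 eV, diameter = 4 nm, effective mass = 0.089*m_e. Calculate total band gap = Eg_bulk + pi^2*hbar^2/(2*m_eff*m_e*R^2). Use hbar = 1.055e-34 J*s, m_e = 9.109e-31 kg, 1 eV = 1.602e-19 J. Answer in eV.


Radius R = 4/2 nm = 2e-09 m
Confinement energy dE = pi^2 * hbar^2 / (2 * m_eff * m_e * R^2)
dE = pi^2 * (1.055e-34)^2 / (2 * 0.089 * 9.109e-31 * (2e-09)^2) J, divided by 1.602e-19 J/eV
dE = 1.0573 eV
Total band gap = E_g(bulk) + dE = 0.96 + 1.0573 = 2.0173 eV

2.0173


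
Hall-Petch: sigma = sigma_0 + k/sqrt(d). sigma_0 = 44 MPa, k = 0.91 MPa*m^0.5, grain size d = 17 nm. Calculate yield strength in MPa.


d = 17 nm = 1.7e-08 m
sqrt(d) = 0.000130384
Hall-Petch contribution = k / sqrt(d) = 0.91 / 0.000130384 = 6979.4 MPa
sigma = sigma_0 + k/sqrt(d) = 44 + 6979.4 = 7023.4 MPa

7023.4


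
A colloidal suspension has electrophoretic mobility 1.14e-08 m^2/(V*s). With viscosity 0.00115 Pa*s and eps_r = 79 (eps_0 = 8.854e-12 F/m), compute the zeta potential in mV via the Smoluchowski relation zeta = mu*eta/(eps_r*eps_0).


Smoluchowski equation: zeta = mu * eta / (eps_r * eps_0)
zeta = 1.14e-08 * 0.00115 / (79 * 8.854e-12)
zeta = 0.018743 V = 18.74 mV

18.74


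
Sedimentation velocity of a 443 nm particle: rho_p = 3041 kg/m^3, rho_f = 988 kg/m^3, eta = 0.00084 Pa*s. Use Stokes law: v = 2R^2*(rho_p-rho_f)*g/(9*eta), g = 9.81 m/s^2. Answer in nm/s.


Radius R = 443/2 nm = 2.215e-07 m
Density difference = 3041 - 988 = 2053 kg/m^3
v = 2 * R^2 * (rho_p - rho_f) * g / (9 * eta)
v = 2 * (2.215e-07)^2 * 2053 * 9.81 / (9 * 0.00084)
v = 2.61405e-07 m/s = 261.4048 nm/s

261.4048


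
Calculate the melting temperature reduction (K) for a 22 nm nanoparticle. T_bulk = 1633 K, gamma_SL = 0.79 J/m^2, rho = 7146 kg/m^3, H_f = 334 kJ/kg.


Radius R = 22/2 = 11 nm = 1.1e-08 m
Convert H_f = 334 kJ/kg = 334000 J/kg
dT = 2 * gamma_SL * T_bulk / (rho * H_f * R)
dT = 2 * 0.79 * 1633 / (7146 * 334000 * 1.1e-08)
dT = 98.3 K

98.3


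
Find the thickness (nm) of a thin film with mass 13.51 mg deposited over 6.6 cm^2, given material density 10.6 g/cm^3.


Convert: m = 13.51 mg = 1.3510e-05 kg, A = 6.6 cm^2 = 6.6000e-04 m^2, rho = 10.6 g/cm^3 = 10600 kg/m^3
t = m / (A * rho)
t = 1.3510e-05 / (6.6000e-04 * 10600)
t = 1.9311e-06 m = 1931.1 nm

1931.1


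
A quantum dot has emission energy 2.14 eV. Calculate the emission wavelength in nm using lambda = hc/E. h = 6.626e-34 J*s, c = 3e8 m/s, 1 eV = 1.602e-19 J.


Convert energy: E = 2.14 eV = 2.14 * 1.602e-19 = 3.42828e-19 J
lambda = h*c / E = 6.626e-34 * 3e8 / 3.42828e-19
lambda = 5.79824e-07 m = 579.8 nm

579.8


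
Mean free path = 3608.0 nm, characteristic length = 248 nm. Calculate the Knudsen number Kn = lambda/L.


Knudsen number Kn = lambda / L
Kn = 3608.0 / 248
Kn = 14.5484

14.5484


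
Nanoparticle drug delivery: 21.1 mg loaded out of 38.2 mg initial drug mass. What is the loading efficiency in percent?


Drug loading efficiency = (drug loaded / drug initial) * 100
DLE = 21.1 / 38.2 * 100
DLE = 0.5524 * 100
DLE = 55.24%

55.24


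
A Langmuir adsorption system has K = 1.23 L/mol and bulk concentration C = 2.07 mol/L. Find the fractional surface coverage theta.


Langmuir isotherm: theta = K*C / (1 + K*C)
K*C = 1.23 * 2.07 = 2.5461
theta = 2.5461 / (1 + 2.5461) = 2.5461 / 3.5461
theta = 0.718

0.718


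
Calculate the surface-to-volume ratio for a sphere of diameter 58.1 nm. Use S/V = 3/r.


Radius r = 58.1/2 = 29.05 nm
S/V = 3 / r = 3 / 29.05
S/V = 0.1033 nm^-1

0.1033


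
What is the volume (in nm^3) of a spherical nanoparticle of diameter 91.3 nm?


Radius r = 91.3/2 = 45.65 nm
Volume V = (4/3) * pi * r^3
V = (4/3) * pi * (45.65)^3
V = 398484.06 nm^3

398484.06


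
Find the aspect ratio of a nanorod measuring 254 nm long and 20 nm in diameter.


Aspect ratio AR = length / diameter
AR = 254 / 20
AR = 12.7

12.7


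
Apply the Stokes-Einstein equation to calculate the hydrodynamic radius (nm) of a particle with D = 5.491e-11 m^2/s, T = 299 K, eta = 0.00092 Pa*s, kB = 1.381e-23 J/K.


Stokes-Einstein: R = kB*T / (6*pi*eta*D)
R = 1.381e-23 * 299 / (6 * pi * 0.00092 * 5.491e-11)
R = 4.33635e-09 m = 4.34 nm

4.34
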